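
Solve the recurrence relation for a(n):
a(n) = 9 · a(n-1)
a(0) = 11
Pure geometric recurrence with ratio 9.
By induction a(n) = a(0) · (9)^n = 11 \cdot 9^{n}.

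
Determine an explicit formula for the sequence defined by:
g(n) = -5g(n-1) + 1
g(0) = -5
First-order linear non-homogeneous.
Homogeneous solution: g_h(n) = A·(-5)^n.
Try constant particular solution g_p = K: K = -5K + 1 ⇒ K = \frac{1}{6}.
General: g(n) = A·(-5)^n + \frac{1}{6}.
Apply g(0) = -5: A + \frac{1}{6} = -5 ⇒ A = - \frac{31}{6}.
So g(n) = \frac{1}{6} - \frac{31 \left(-5\right)^{n}}{6}.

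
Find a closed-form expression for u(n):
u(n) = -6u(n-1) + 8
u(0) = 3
First-order linear non-homogeneous.
Homogeneous solution: u_h(n) = A·(-6)^n.
Try constant particular solution u_p = K: K = -6K + 8 ⇒ K = \frac{8}{7}.
General: u(n) = A·(-6)^n + \frac{8}{7}.
Apply u(0) = 3: A + \frac{8}{7} = 3 ⇒ A = \frac{13}{7}.
So u(n) = \frac{13 \left(-6\right)^{n}}{7} + \frac{8}{7}.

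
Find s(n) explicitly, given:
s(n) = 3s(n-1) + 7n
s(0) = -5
First-order linear with linear forcing.
Homogeneous solution: s_h(n) = A·(3)^n.
Try particular s_p(n) = pn + q. Substituting:
  pn + q = 3(p(n-1) + q) + 7n.
Matching the n-coefficient: p = 3p + 7 ⇒ p = - \frac{7}{2}.
Matching constants: q = -3p + 3q ⇒ q = - \frac{21}{4}.
General: s(n) = A·(3)^n - \frac{7 n}{2} - \frac{21}{4}.
Apply s(0) = -5: A - \frac{21}{4} = -5 ⇒ A = \frac{1}{4}.
So s(n) = \frac{3^{n}}{4} - \frac{7 n}{2} - \frac{21}{4}.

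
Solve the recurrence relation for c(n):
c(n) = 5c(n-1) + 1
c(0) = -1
First-order linear non-homogeneous.
Homogeneous solution: c_h(n) = A·(5)^n.
Try constant particular solution c_p = K: K = 5K + 1 ⇒ K = - \frac{1}{4}.
General: c(n) = A·(5)^n - \frac{1}{4}.
Apply c(0) = -1: A - \frac{1}{4} = -1 ⇒ A = - \frac{3}{4}.
So c(n) = - \frac{3 \cdot 5^{n}}{4} - \frac{1}{4}.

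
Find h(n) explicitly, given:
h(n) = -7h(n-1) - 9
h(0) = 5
First-order linear non-homogeneous.
Homogeneous solution: h_h(n) = A·(-7)^n.
Try constant particular solution h_p = K: K = -7K - 9 ⇒ K = - \frac{9}{8}.
General: h(n) = A·(-7)^n - \frac{9}{8}.
Apply h(0) = 5: A - \frac{9}{8} = 5 ⇒ A = \frac{49}{8}.
So h(n) = \frac{49 \left(-7\right)^{n}}{8} - \frac{9}{8}.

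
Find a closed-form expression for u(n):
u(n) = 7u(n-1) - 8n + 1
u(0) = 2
First-order linear with linear forcing.
Homogeneous solution: u_h(n) = A·(7)^n.
Try particular u_p(n) = pn + q. Substituting:
  pn + q = 7(p(n-1) + q) - 8n + 1.
Matching the n-coefficient: p = 7p - 8 ⇒ p = \frac{4}{3}.
Matching constants: q = -7p + 7q + 1 ⇒ q = \frac{25}{18}.
General: u(n) = A·(7)^n + \frac{4 n}{3} + \frac{25}{18}.
Apply u(0) = 2: A + \frac{25}{18} = 2 ⇒ A = \frac{11}{18}.
So u(n) = \frac{11 \cdot 7^{n}}{18} + \frac{4 n}{3} + \frac{25}{18}.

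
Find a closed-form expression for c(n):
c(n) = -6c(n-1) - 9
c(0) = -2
First-order linear non-homogeneous.
Homogeneous solution: c_h(n) = A·(-6)^n.
Try constant particular solution c_p = K: K = -6K - 9 ⇒ K = - \frac{9}{7}.
General: c(n) = A·(-6)^n - \frac{9}{7}.
Apply c(0) = -2: A - \frac{9}{7} = -2 ⇒ A = - \frac{5}{7}.
So c(n) = - \frac{5 \left(-6\right)^{n}}{7} - \frac{9}{7}.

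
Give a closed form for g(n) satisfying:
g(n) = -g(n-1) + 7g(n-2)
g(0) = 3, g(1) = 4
Characteristic equation: x² + x - 7 = 0.
Discriminant Δ = (-1)² + 4·(7) = 29.
Roots r₁,₂ = (-1 ± √29)/2, so r₁ = - \frac{1}{2} + \frac{\sqrt{29}}{2}, r₂ = - \frac{\sqrt{29}}{2} - \frac{1}{2}.
General solution: g(n) = A·r₁^n + B·r₂^n.
From the initial conditions, A + B = 3 and r₁A + r₂B = 4.
Since r₁ - r₂ = √29: A = (4 - (3)r₂)/√29 = \frac{11 \sqrt{29}}{58} + \frac{3}{2}, and B = 3 - A = \frac{3}{2} - \frac{11 \sqrt{29}}{58}.
So g(n) = \left(\frac{11 \sqrt{29}}{58} + \frac{3}{2}\right)\left(- \frac{1}{2} + \frac{\sqrt{29}}{2}\right)^n + \left(\frac{3}{2} - \frac{11 \sqrt{29}}{58}\right)\left(- \frac{\sqrt{29}}{2} - \frac{1}{2}\right)^n.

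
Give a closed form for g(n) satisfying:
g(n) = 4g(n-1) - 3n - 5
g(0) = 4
First-order linear with linear forcing.
Homogeneous solution: g_h(n) = A·(4)^n.
Try particular g_p(n) = pn + q. Substituting:
  pn + q = 4(p(n-1) + q) - 3n - 5.
Matching the n-coefficient: p = 4p - 3 ⇒ p = 1.
Matching constants: q = -4p + 4q - 5 ⇒ q = 3.
General: g(n) = A·(4)^n + n + 3.
Apply g(0) = 4: A + 3 = 4 ⇒ A = 1.
So g(n) = 4^{n} + n + 3.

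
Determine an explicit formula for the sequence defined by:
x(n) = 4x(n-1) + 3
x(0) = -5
First-order linear non-homogeneous.
Homogeneous solution: x_h(n) = A·(4)^n.
Try constant particular solution x_p = K: K = 4K + 3 ⇒ K = -1.
General: x(n) = A·(4)^n - 1.
Apply x(0) = -5: A - 1 = -5 ⇒ A = -4.
So x(n) = - 4 \cdot 4^{n} - 1.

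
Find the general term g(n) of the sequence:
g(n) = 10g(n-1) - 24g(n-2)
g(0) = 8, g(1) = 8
Characteristic equation: x² - 10x + 24 = 0, which factors as (x - (6))(x - (4)) = 0.
Roots r₁ = 6, r₂ = 4 (distinct).
General solution: g(n) = A·(6)^n + B·(4)^n.
From g(0) = 8: A + B = 8.
From g(1) = 8: 6A + 4B = 8.
Solving: A = -12, B = 20.
So g(n) = 20 \cdot 4^{n} - 12 \cdot 6^{n}.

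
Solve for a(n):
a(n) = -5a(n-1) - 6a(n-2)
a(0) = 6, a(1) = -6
Characteristic equation: x² + 5x + 6 = 0, which factors as (x - (-2))(x - (-3)) = 0.
Roots r₁ = -2, r₂ = -3 (distinct).
General solution: a(n) = A·(-2)^n + B·(-3)^n.
From a(0) = 6: A + B = 6.
From a(1) = -6: -2A - 3B = -6.
Solving: A = 12, B = -6.
So a(n) = 12 \left(-2\right)^{n} - 6 \left(-3\right)^{n}.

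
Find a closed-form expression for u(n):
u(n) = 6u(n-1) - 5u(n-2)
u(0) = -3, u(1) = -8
Characteristic equation: x² - 6x + 5 = 0, which factors as (x - (5))(x - (1)) = 0.
Roots r₁ = 5, r₂ = 1 (distinct).
General solution: u(n) = A·(5)^n + B·(1)^n.
From u(0) = -3: A + B = -3.
From u(1) = -8: 5A + B = -8.
Solving: A = - \frac{5}{4}, B = - \frac{7}{4}.
So u(n) = - \frac{5 \cdot 5^{n}}{4} - \frac{7}{4}.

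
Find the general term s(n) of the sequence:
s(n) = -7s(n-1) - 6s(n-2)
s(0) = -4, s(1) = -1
Characteristic equation: x² + 7x + 6 = 0, which factors as (x - (-6))(x - (-1)) = 0.
Roots r₁ = -6, r₂ = -1 (distinct).
General solution: s(n) = A·(-6)^n + B·(-1)^n.
From s(0) = -4: A + B = -4.
From s(1) = -1: -6A - B = -1.
Solving: A = 1, B = -5.
So s(n) = - 5 \left(-1\right)^{n} + \left(-6\right)^{n}.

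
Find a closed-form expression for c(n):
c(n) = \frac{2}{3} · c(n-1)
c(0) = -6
Pure geometric recurrence with ratio \frac{2}{3}.
By induction c(n) = c(0) · (\frac{2}{3})^n = - 6 \left(\frac{2}{3}\right)^{n}.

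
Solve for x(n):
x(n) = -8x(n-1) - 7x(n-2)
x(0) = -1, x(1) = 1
Characteristic equation: x² + 8x + 7 = 0, which factors as (x - (-1))(x - (-7)) = 0.
Roots r₁ = -1, r₂ = -7 (distinct).
General solution: x(n) = A·(-1)^n + B·(-7)^n.
From x(0) = -1: A + B = -1.
From x(1) = 1: -A - 7B = 1.
Solving: A = -1, B = 0.
So x(n) = - \left(-1\right)^{n}.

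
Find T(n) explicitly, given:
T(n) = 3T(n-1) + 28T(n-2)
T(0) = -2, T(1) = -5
Characteristic equation: x² - 3x - 28 = 0, which factors as (x - (-4))(x - (7)) = 0.
Roots r₁ = -4, r₂ = 7 (distinct).
General solution: T(n) = A·(-4)^n + B·(7)^n.
From T(0) = -2: A + B = -2.
From T(1) = -5: -4A + 7B = -5.
Solving: A = - \frac{9}{11}, B = - \frac{13}{11}.
So T(n) = - \frac{9 \left(-4\right)^{n}}{11} - \frac{13 \cdot 7^{n}}{11}.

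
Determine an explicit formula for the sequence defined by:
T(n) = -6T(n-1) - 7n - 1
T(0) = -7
First-order linear with linear forcing.
Homogeneous solution: T_h(n) = A·(-6)^n.
Try particular T_p(n) = pn + q. Substituting:
  pn + q = -6(p(n-1) + q) - 7n - 1.
Matching the n-coefficient: p = -6p - 7 ⇒ p = -1.
Matching constants: q = 6p - 6q - 1 ⇒ q = -1.
General: T(n) = A·(-6)^n - n - 1.
Apply T(0) = -7: A - 1 = -7 ⇒ A = -6.
So T(n) = - 6 \left(-6\right)^{n} - n - 1.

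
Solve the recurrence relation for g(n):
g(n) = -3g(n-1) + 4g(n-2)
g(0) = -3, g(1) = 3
Characteristic equation: x² + 3x - 4 = 0, which factors as (x - (-4))(x - (1)) = 0.
Roots r₁ = -4, r₂ = 1 (distinct).
General solution: g(n) = A·(-4)^n + B·(1)^n.
From g(0) = -3: A + B = -3.
From g(1) = 3: -4A + B = 3.
Solving: A = - \frac{6}{5}, B = - \frac{9}{5}.
So g(n) = - \frac{6 \left(-4\right)^{n}}{5} - \frac{9}{5}.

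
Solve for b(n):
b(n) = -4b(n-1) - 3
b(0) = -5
First-order linear non-homogeneous.
Homogeneous solution: b_h(n) = A·(-4)^n.
Try constant particular solution b_p = K: K = -4K - 3 ⇒ K = - \frac{3}{5}.
General: b(n) = A·(-4)^n - \frac{3}{5}.
Apply b(0) = -5: A - \frac{3}{5} = -5 ⇒ A = - \frac{22}{5}.
So b(n) = - \frac{22 \left(-4\right)^{n}}{5} - \frac{3}{5}.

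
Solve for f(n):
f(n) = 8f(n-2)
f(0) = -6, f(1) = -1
Characteristic equation: x² - 8 = 0.
Discriminant Δ = (0)² + 4·(8) = 32.
Roots r₁,₂ = (0 ± √32)/2, so r₁ = 2 \sqrt{2}, r₂ = - 2 \sqrt{2}.
General solution: f(n) = A·r₁^n + B·r₂^n.
From the initial conditions, A + B = -6 and r₁A + r₂B = -1.
Since r₁ - r₂ = √32: A = (-1 - (-6)r₂)/√32 = -3 - \frac{\sqrt{2}}{8}, and B = -6 - A = -3 + \frac{\sqrt{2}}{8}.
So f(n) = \left(-3 - \frac{\sqrt{2}}{8}\right)\left(2 \sqrt{2}\right)^n + \left(-3 + \frac{\sqrt{2}}{8}\right)\left(- 2 \sqrt{2}\right)^n.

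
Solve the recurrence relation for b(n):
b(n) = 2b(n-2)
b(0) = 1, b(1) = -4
Characteristic equation: x² - 2 = 0.
Discriminant Δ = (0)² + 4·(2) = 8.
Roots r₁,₂ = (0 ± √8)/2, so r₁ = \sqrt{2}, r₂ = - \sqrt{2}.
General solution: b(n) = A·r₁^n + B·r₂^n.
From the initial conditions, A + B = 1 and r₁A + r₂B = -4.
Since r₁ - r₂ = √8: A = (-4 - (1)r₂)/√8 = \frac{1}{2} - \sqrt{2}, and B = 1 - A = \frac{1}{2} + \sqrt{2}.
So b(n) = \left(\frac{1}{2} - \sqrt{2}\right)\left(\sqrt{2}\right)^n + \left(\frac{1}{2} + \sqrt{2}\right)\left(- \sqrt{2}\right)^n.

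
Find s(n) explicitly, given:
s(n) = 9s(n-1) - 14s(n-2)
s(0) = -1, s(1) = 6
Characteristic equation: x² - 9x + 14 = 0, which factors as (x - (7))(x - (2)) = 0.
Roots r₁ = 7, r₂ = 2 (distinct).
General solution: s(n) = A·(7)^n + B·(2)^n.
From s(0) = -1: A + B = -1.
From s(1) = 6: 7A + 2B = 6.
Solving: A = \frac{8}{5}, B = - \frac{13}{5}.
So s(n) = - \frac{13 \cdot 2^{n}}{5} + \frac{8 \cdot 7^{n}}{5}.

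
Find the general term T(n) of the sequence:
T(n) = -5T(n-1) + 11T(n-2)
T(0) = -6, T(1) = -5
Characteristic equation: x² + 5x - 11 = 0.
Discriminant Δ = (-5)² + 4·(11) = 69.
Roots r₁,₂ = (-5 ± √69)/2, so r₁ = - \frac{5}{2} + \frac{\sqrt{69}}{2}, r₂ = - \frac{\sqrt{69}}{2} - \frac{5}{2}.
General solution: T(n) = A·r₁^n + B·r₂^n.
From the initial conditions, A + B = -6 and r₁A + r₂B = -5.
Since r₁ - r₂ = √69: A = (-5 - (-6)r₂)/√69 = -3 - \frac{20 \sqrt{69}}{69}, and B = -6 - A = -3 + \frac{20 \sqrt{69}}{69}.
So T(n) = \left(-3 - \frac{20 \sqrt{69}}{69}\right)\left(- \frac{5}{2} + \frac{\sqrt{69}}{2}\right)^n + \left(-3 + \frac{20 \sqrt{69}}{69}\right)\left(- \frac{\sqrt{69}}{2} - \frac{5}{2}\right)^n.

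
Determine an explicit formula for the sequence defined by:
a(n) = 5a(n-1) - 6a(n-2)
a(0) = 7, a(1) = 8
Characteristic equation: x² - 5x + 6 = 0, which factors as (x - (2))(x - (3)) = 0.
Roots r₁ = 2, r₂ = 3 (distinct).
General solution: a(n) = A·(2)^n + B·(3)^n.
From a(0) = 7: A + B = 7.
From a(1) = 8: 2A + 3B = 8.
Solving: A = 13, B = -6.
So a(n) = 13 \cdot 2^{n} - 6 \cdot 3^{n}.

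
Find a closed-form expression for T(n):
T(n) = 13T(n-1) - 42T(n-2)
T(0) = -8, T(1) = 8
Characteristic equation: x² - 13x + 42 = 0, which factors as (x - (6))(x - (7)) = 0.
Roots r₁ = 6, r₂ = 7 (distinct).
General solution: T(n) = A·(6)^n + B·(7)^n.
From T(0) = -8: A + B = -8.
From T(1) = 8: 6A + 7B = 8.
Solving: A = -64, B = 56.
So T(n) = - 64 \cdot 6^{n} + 56 \cdot 7^{n}.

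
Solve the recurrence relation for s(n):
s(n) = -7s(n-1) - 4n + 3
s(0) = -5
First-order linear with linear forcing.
Homogeneous solution: s_h(n) = A·(-7)^n.
Try particular s_p(n) = pn + q. Substituting:
  pn + q = -7(p(n-1) + q) - 4n + 3.
Matching the n-coefficient: p = -7p - 4 ⇒ p = - \frac{1}{2}.
Matching constants: q = 7p - 7q + 3 ⇒ q = - \frac{1}{16}.
General: s(n) = A·(-7)^n - \frac{n}{2} - \frac{1}{16}.
Apply s(0) = -5: A - \frac{1}{16} = -5 ⇒ A = - \frac{79}{16}.
So s(n) = - \frac{79 \left(-7\right)^{n}}{16} - \frac{n}{2} - \frac{1}{16}.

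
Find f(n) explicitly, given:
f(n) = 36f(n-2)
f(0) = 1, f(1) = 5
Characteristic equation: x² - 36 = 0, which factors as (x - (6))(x - (-6)) = 0.
Roots r₁ = 6, r₂ = -6 (distinct).
General solution: f(n) = A·(6)^n + B·(-6)^n.
From f(0) = 1: A + B = 1.
From f(1) = 5: 6A - 6B = 5.
Solving: A = \frac{11}{12}, B = \frac{1}{12}.
So f(n) = \frac{\left(-6\right)^{n}}{12} + \frac{11 \cdot 6^{n}}{12}.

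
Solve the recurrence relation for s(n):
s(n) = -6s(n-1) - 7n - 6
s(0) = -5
First-order linear with linear forcing.
Homogeneous solution: s_h(n) = A·(-6)^n.
Try particular s_p(n) = pn + q. Substituting:
  pn + q = -6(p(n-1) + q) - 7n - 6.
Matching the n-coefficient: p = -6p - 7 ⇒ p = -1.
Matching constants: q = 6p - 6q - 6 ⇒ q = - \frac{12}{7}.
General: s(n) = A·(-6)^n - n - \frac{12}{7}.
Apply s(0) = -5: A - \frac{12}{7} = -5 ⇒ A = - \frac{23}{7}.
So s(n) = - \frac{23 \left(-6\right)^{n}}{7} - n - \frac{12}{7}.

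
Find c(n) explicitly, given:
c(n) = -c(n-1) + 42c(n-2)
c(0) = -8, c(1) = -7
Characteristic equation: x² + x - 42 = 0, which factors as (x - (6))(x - (-7)) = 0.
Roots r₁ = 6, r₂ = -7 (distinct).
General solution: c(n) = A·(6)^n + B·(-7)^n.
From c(0) = -8: A + B = -8.
From c(1) = -7: 6A - 7B = -7.
Solving: A = - \frac{63}{13}, B = - \frac{41}{13}.
So c(n) = - \frac{41 \left(-7\right)^{n}}{13} - \frac{63 \cdot 6^{n}}{13}.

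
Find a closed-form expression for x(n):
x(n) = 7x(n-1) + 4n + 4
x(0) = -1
First-order linear with linear forcing.
Homogeneous solution: x_h(n) = A·(7)^n.
Try particular x_p(n) = pn + q. Substituting:
  pn + q = 7(p(n-1) + q) + 4n + 4.
Matching the n-coefficient: p = 7p + 4 ⇒ p = - \frac{2}{3}.
Matching constants: q = -7p + 7q + 4 ⇒ q = - \frac{13}{9}.
General: x(n) = A·(7)^n - \frac{2 n}{3} - \frac{13}{9}.
Apply x(0) = -1: A - \frac{13}{9} = -1 ⇒ A = \frac{4}{9}.
So x(n) = \frac{4 \cdot 7^{n}}{9} - \frac{2 n}{3} - \frac{13}{9}.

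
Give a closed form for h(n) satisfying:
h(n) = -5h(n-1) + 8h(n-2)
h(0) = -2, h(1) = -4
Characteristic equation: x² + 5x - 8 = 0.
Discriminant Δ = (-5)² + 4·(8) = 57.
Roots r₁,₂ = (-5 ± √57)/2, so r₁ = - \frac{5}{2} + \frac{\sqrt{57}}{2}, r₂ = - \frac{\sqrt{57}}{2} - \frac{5}{2}.
General solution: h(n) = A·r₁^n + B·r₂^n.
From the initial conditions, A + B = -2 and r₁A + r₂B = -4.
Since r₁ - r₂ = √57: A = (-4 - (-2)r₂)/√57 = - \frac{3 \sqrt{57}}{19} - 1, and B = -2 - A = -1 + \frac{3 \sqrt{57}}{19}.
So h(n) = \left(- \frac{3 \sqrt{57}}{19} - 1\right)\left(- \frac{5}{2} + \frac{\sqrt{57}}{2}\right)^n + \left(-1 + \frac{3 \sqrt{57}}{19}\right)\left(- \frac{\sqrt{57}}{2} - \frac{5}{2}\right)^n.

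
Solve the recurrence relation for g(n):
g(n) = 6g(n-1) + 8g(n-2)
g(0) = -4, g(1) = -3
Characteristic equation: x² - 6x - 8 = 0.
Discriminant Δ = (6)² + 4·(8) = 68.
Roots r₁,₂ = (6 ± √68)/2, so r₁ = 3 + \sqrt{17}, r₂ = 3 - \sqrt{17}.
General solution: g(n) = A·r₁^n + B·r₂^n.
From the initial conditions, A + B = -4 and r₁A + r₂B = -3.
Since r₁ - r₂ = √68: A = (-3 - (-4)r₂)/√68 = -2 + \frac{9 \sqrt{17}}{34}, and B = -4 - A = -2 - \frac{9 \sqrt{17}}{34}.
So g(n) = \left(-2 + \frac{9 \sqrt{17}}{34}\right)\left(3 + \sqrt{17}\right)^n + \left(-2 - \frac{9 \sqrt{17}}{34}\right)\left(3 - \sqrt{17}\right)^n.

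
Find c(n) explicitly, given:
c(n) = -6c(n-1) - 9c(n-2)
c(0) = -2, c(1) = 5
Characteristic equation: x² + 6x + 9 = 0, which is (x - (-3))².
Repeated root r = -3.
General solution: c(n) = (A + Bn)·(-3)^n.
From c(0) = -2: A = -2.
From c(1) = 5: (A + B)·(-3) = 5 ⇒ B = \frac{1}{3}.
So c(n) = \left(\frac{n}{3} - 2\right) \cdot (-3)^n.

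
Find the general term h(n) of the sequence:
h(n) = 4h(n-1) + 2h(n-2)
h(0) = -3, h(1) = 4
Characteristic equation: x² - 4x - 2 = 0.
Discriminant Δ = (4)² + 4·(2) = 24.
Roots r₁,₂ = (4 ± √24)/2, so r₁ = 2 + \sqrt{6}, r₂ = 2 - \sqrt{6}.
General solution: h(n) = A·r₁^n + B·r₂^n.
From the initial conditions, A + B = -3 and r₁A + r₂B = 4.
Since r₁ - r₂ = √24: A = (4 - (-3)r₂)/√24 = - \frac{3}{2} + \frac{5 \sqrt{6}}{6}, and B = -3 - A = - \frac{5 \sqrt{6}}{6} - \frac{3}{2}.
So h(n) = \left(- \frac{3}{2} + \frac{5 \sqrt{6}}{6}\right)\left(2 + \sqrt{6}\right)^n + \left(- \frac{5 \sqrt{6}}{6} - \frac{3}{2}\right)\left(2 - \sqrt{6}\right)^n.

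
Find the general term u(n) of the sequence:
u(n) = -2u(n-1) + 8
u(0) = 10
First-order linear non-homogeneous.
Homogeneous solution: u_h(n) = A·(-2)^n.
Try constant particular solution u_p = K: K = -2K + 8 ⇒ K = \frac{8}{3}.
General: u(n) = A·(-2)^n + \frac{8}{3}.
Apply u(0) = 10: A + \frac{8}{3} = 10 ⇒ A = \frac{22}{3}.
So u(n) = \frac{22 \left(-2\right)^{n}}{3} + \frac{8}{3}.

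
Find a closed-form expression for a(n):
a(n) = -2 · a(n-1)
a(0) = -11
Pure geometric recurrence with ratio -2.
By induction a(n) = a(0) · (-2)^n = - 11 \left(-2\right)^{n}.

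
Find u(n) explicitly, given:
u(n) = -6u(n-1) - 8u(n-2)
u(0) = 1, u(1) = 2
Characteristic equation: x² + 6x + 8 = 0, which factors as (x - (-2))(x - (-4)) = 0.
Roots r₁ = -2, r₂ = -4 (distinct).
General solution: u(n) = A·(-2)^n + B·(-4)^n.
From u(0) = 1: A + B = 1.
From u(1) = 2: -2A - 4B = 2.
Solving: A = 3, B = -2.
So u(n) = 3 \left(-2\right)^{n} - 2 \left(-4\right)^{n}.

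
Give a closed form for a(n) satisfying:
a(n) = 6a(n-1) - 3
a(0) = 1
First-order linear non-homogeneous.
Homogeneous solution: a_h(n) = A·(6)^n.
Try constant particular solution a_p = K: K = 6K - 3 ⇒ K = \frac{3}{5}.
General: a(n) = A·(6)^n + \frac{3}{5}.
Apply a(0) = 1: A + \frac{3}{5} = 1 ⇒ A = \frac{2}{5}.
So a(n) = \frac{2 \cdot 6^{n}}{5} + \frac{3}{5}.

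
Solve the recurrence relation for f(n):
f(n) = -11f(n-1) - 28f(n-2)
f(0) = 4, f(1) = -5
Characteristic equation: x² + 11x + 28 = 0, which factors as (x - (-4))(x - (-7)) = 0.
Roots r₁ = -4, r₂ = -7 (distinct).
General solution: f(n) = A·(-4)^n + B·(-7)^n.
From f(0) = 4: A + B = 4.
From f(1) = -5: -4A - 7B = -5.
Solving: A = \frac{23}{3}, B = - \frac{11}{3}.
So f(n) = \frac{23 \left(-4\right)^{n}}{3} - \frac{11 \left(-7\right)^{n}}{3}.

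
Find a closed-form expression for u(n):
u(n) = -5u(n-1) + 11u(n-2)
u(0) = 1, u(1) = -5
Characteristic equation: x² + 5x - 11 = 0.
Discriminant Δ = (-5)² + 4·(11) = 69.
Roots r₁,₂ = (-5 ± √69)/2, so r₁ = - \frac{5}{2} + \frac{\sqrt{69}}{2}, r₂ = - \frac{\sqrt{69}}{2} - \frac{5}{2}.
General solution: u(n) = A·r₁^n + B·r₂^n.
From the initial conditions, A + B = 1 and r₁A + r₂B = -5.
Since r₁ - r₂ = √69: A = (-5 - (1)r₂)/√69 = \frac{1}{2} - \frac{5 \sqrt{69}}{138}, and B = 1 - A = \frac{5 \sqrt{69}}{138} + \frac{1}{2}.
So u(n) = \left(\frac{1}{2} - \frac{5 \sqrt{69}}{138}\right)\left(- \frac{5}{2} + \frac{\sqrt{69}}{2}\right)^n + \left(\frac{5 \sqrt{69}}{138} + \frac{1}{2}\right)\left(- \frac{\sqrt{69}}{2} - \frac{5}{2}\right)^n.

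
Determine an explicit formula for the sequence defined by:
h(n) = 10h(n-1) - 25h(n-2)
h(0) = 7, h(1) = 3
Characteristic equation: x² - 10x + 25 = 0, which is (x - (5))².
Repeated root r = 5.
General solution: h(n) = (A + Bn)·(5)^n.
From h(0) = 7: A = 7.
From h(1) = 3: (A + B)·(5) = 3 ⇒ B = - \frac{32}{5}.
So h(n) = \left(7 - \frac{32 n}{5}\right) \cdot (5)^n.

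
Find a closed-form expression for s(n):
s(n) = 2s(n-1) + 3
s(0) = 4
First-order linear non-homogeneous.
Homogeneous solution: s_h(n) = A·(2)^n.
Try constant particular solution s_p = K: K = 2K + 3 ⇒ K = -3.
General: s(n) = A·(2)^n - 3.
Apply s(0) = 4: A - 3 = 4 ⇒ A = 7.
So s(n) = 7 \cdot 2^{n} - 3.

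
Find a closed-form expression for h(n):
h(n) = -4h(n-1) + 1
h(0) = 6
First-order linear non-homogeneous.
Homogeneous solution: h_h(n) = A·(-4)^n.
Try constant particular solution h_p = K: K = -4K + 1 ⇒ K = \frac{1}{5}.
General: h(n) = A·(-4)^n + \frac{1}{5}.
Apply h(0) = 6: A + \frac{1}{5} = 6 ⇒ A = \frac{29}{5}.
So h(n) = \frac{29 \left(-4\right)^{n}}{5} + \frac{1}{5}.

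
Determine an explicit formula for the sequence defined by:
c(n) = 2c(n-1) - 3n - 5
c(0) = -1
First-order linear with linear forcing.
Homogeneous solution: c_h(n) = A·(2)^n.
Try particular c_p(n) = pn + q. Substituting:
  pn + q = 2(p(n-1) + q) - 3n - 5.
Matching the n-coefficient: p = 2p - 3 ⇒ p = 3.
Matching constants: q = -2p + 2q - 5 ⇒ q = 11.
General: c(n) = A·(2)^n + 3 n + 11.
Apply c(0) = -1: A + 11 = -1 ⇒ A = -12.
So c(n) = - 12 \cdot 2^{n} + 3 n + 11.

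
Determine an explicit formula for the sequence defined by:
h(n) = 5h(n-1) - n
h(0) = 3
First-order linear with linear forcing.
Homogeneous solution: h_h(n) = A·(5)^n.
Try particular h_p(n) = pn + q. Substituting:
  pn + q = 5(p(n-1) + q) - n.
Matching the n-coefficient: p = 5p - 1 ⇒ p = \frac{1}{4}.
Matching constants: q = -5p + 5q ⇒ q = \frac{5}{16}.
General: h(n) = A·(5)^n + \frac{n}{4} + \frac{5}{16}.
Apply h(0) = 3: A + \frac{5}{16} = 3 ⇒ A = \frac{43}{16}.
So h(n) = \frac{43 \cdot 5^{n}}{16} + \frac{n}{4} + \frac{5}{16}.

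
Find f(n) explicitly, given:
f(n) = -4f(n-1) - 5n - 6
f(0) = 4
First-order linear with linear forcing.
Homogeneous solution: f_h(n) = A·(-4)^n.
Try particular f_p(n) = pn + q. Substituting:
  pn + q = -4(p(n-1) + q) - 5n - 6.
Matching the n-coefficient: p = -4p - 5 ⇒ p = -1.
Matching constants: q = 4p - 4q - 6 ⇒ q = -2.
General: f(n) = A·(-4)^n - n - 2.
Apply f(0) = 4: A - 2 = 4 ⇒ A = 6.
So f(n) = 6 \left(-4\right)^{n} - n - 2.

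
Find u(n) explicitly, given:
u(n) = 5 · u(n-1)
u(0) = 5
Pure geometric recurrence with ratio 5.
By induction u(n) = u(0) · (5)^n = 5 \cdot 5^{n}.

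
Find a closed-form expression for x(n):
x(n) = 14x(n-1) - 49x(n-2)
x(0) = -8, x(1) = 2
Characteristic equation: x² - 14x + 49 = 0, which is (x - (7))².
Repeated root r = 7.
General solution: x(n) = (A + Bn)·(7)^n.
From x(0) = -8: A = -8.
From x(1) = 2: (A + B)·(7) = 2 ⇒ B = \frac{58}{7}.
So x(n) = \left(\frac{58 n}{7} - 8\right) \cdot (7)^n.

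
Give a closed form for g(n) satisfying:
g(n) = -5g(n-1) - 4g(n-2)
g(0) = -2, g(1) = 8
Characteristic equation: x² + 5x + 4 = 0, which factors as (x - (-4))(x - (-1)) = 0.
Roots r₁ = -4, r₂ = -1 (distinct).
General solution: g(n) = A·(-4)^n + B·(-1)^n.
From g(0) = -2: A + B = -2.
From g(1) = 8: -4A - B = 8.
Solving: A = -2, B = 0.
So g(n) = - 2 \left(-4\right)^{n}.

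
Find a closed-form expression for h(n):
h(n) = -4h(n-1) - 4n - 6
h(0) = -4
First-order linear with linear forcing.
Homogeneous solution: h_h(n) = A·(-4)^n.
Try particular h_p(n) = pn + q. Substituting:
  pn + q = -4(p(n-1) + q) - 4n - 6.
Matching the n-coefficient: p = -4p - 4 ⇒ p = - \frac{4}{5}.
Matching constants: q = 4p - 4q - 6 ⇒ q = - \frac{46}{25}.
General: h(n) = A·(-4)^n - \frac{4 n}{5} - \frac{46}{25}.
Apply h(0) = -4: A - \frac{46}{25} = -4 ⇒ A = - \frac{54}{25}.
So h(n) = - \frac{54 \left(-4\right)^{n}}{25} - \frac{4 n}{5} - \frac{46}{25}.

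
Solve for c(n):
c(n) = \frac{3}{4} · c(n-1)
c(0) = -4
Pure geometric recurrence with ratio \frac{3}{4}.
By induction c(n) = c(0) · (\frac{3}{4})^n = - 4 \left(\frac{3}{4}\right)^{n}.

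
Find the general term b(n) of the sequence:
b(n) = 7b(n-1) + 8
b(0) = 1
First-order linear non-homogeneous.
Homogeneous solution: b_h(n) = A·(7)^n.
Try constant particular solution b_p = K: K = 7K + 8 ⇒ K = - \frac{4}{3}.
General: b(n) = A·(7)^n - \frac{4}{3}.
Apply b(0) = 1: A - \frac{4}{3} = 1 ⇒ A = \frac{7}{3}.
So b(n) = \frac{7 \cdot 7^{n}}{3} - \frac{4}{3}.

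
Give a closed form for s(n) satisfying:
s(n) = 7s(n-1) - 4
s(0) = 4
First-order linear non-homogeneous.
Homogeneous solution: s_h(n) = A·(7)^n.
Try constant particular solution s_p = K: K = 7K - 4 ⇒ K = \frac{2}{3}.
General: s(n) = A·(7)^n + \frac{2}{3}.
Apply s(0) = 4: A + \frac{2}{3} = 4 ⇒ A = \frac{10}{3}.
So s(n) = \frac{10 \cdot 7^{n}}{3} + \frac{2}{3}.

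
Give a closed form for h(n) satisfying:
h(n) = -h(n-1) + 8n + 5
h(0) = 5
First-order linear with linear forcing.
Homogeneous solution: h_h(n) = A·(-1)^n.
Try particular h_p(n) = pn + q. Substituting:
  pn + q = -(p(n-1) + q) + 8n + 5.
Matching the n-coefficient: p = -p + 8 ⇒ p = 4.
Matching constants: q = p - q + 5 ⇒ q = \frac{9}{2}.
General: h(n) = A·(-1)^n + 4 n + \frac{9}{2}.
Apply h(0) = 5: A + \frac{9}{2} = 5 ⇒ A = \frac{1}{2}.
So h(n) = \frac{\left(-1\right)^{n}}{2} + 4 n + \frac{9}{2}.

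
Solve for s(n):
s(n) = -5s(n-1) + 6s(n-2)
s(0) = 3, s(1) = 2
Characteristic equation: x² + 5x - 6 = 0, which factors as (x - (1))(x - (-6)) = 0.
Roots r₁ = 1, r₂ = -6 (distinct).
General solution: s(n) = A·(1)^n + B·(-6)^n.
From s(0) = 3: A + B = 3.
From s(1) = 2: A - 6B = 2.
Solving: A = \frac{20}{7}, B = \frac{1}{7}.
So s(n) = \frac{\left(-6\right)^{n}}{7} + \frac{20}{7}.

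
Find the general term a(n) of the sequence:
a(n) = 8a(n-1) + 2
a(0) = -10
First-order linear non-homogeneous.
Homogeneous solution: a_h(n) = A·(8)^n.
Try constant particular solution a_p = K: K = 8K + 2 ⇒ K = - \frac{2}{7}.
General: a(n) = A·(8)^n - \frac{2}{7}.
Apply a(0) = -10: A - \frac{2}{7} = -10 ⇒ A = - \frac{68}{7}.
So a(n) = - \frac{68 \cdot 8^{n}}{7} - \frac{2}{7}.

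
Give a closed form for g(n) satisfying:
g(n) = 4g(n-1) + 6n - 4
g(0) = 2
First-order linear with linear forcing.
Homogeneous solution: g_h(n) = A·(4)^n.
Try particular g_p(n) = pn + q. Substituting:
  pn + q = 4(p(n-1) + q) + 6n - 4.
Matching the n-coefficient: p = 4p + 6 ⇒ p = -2.
Matching constants: q = -4p + 4q - 4 ⇒ q = - \frac{4}{3}.
General: g(n) = A·(4)^n - 2 n - \frac{4}{3}.
Apply g(0) = 2: A - \frac{4}{3} = 2 ⇒ A = \frac{10}{3}.
So g(n) = \frac{10 \cdot 4^{n}}{3} - 2 n - \frac{4}{3}.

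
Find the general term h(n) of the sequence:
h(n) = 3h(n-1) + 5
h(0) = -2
First-order linear non-homogeneous.
Homogeneous solution: h_h(n) = A·(3)^n.
Try constant particular solution h_p = K: K = 3K + 5 ⇒ K = - \frac{5}{2}.
General: h(n) = A·(3)^n - \frac{5}{2}.
Apply h(0) = -2: A - \frac{5}{2} = -2 ⇒ A = \frac{1}{2}.
So h(n) = \frac{3^{n}}{2} - \frac{5}{2}.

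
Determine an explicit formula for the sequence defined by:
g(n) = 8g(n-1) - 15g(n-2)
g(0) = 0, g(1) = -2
Characteristic equation: x² - 8x + 15 = 0, which factors as (x - (5))(x - (3)) = 0.
Roots r₁ = 5, r₂ = 3 (distinct).
General solution: g(n) = A·(5)^n + B·(3)^n.
From g(0) = 0: A + B = 0.
From g(1) = -2: 5A + 3B = -2.
Solving: A = -1, B = 1.
So g(n) = 3^{n} - 5^{n}.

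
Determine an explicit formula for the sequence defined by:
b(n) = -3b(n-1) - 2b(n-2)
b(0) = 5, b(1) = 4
Characteristic equation: x² + 3x + 2 = 0, which factors as (x - (-2))(x - (-1)) = 0.
Roots r₁ = -2, r₂ = -1 (distinct).
General solution: b(n) = A·(-2)^n + B·(-1)^n.
From b(0) = 5: A + B = 5.
From b(1) = 4: -2A - B = 4.
Solving: A = -9, B = 14.
So b(n) = 14 \left(-1\right)^{n} - 9 \left(-2\right)^{n}.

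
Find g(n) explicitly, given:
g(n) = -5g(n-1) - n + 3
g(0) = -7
First-order linear with linear forcing.
Homogeneous solution: g_h(n) = A·(-5)^n.
Try particular g_p(n) = pn + q. Substituting:
  pn + q = -5(p(n-1) + q) - n + 3.
Matching the n-coefficient: p = -5p - 1 ⇒ p = - \frac{1}{6}.
Matching constants: q = 5p - 5q + 3 ⇒ q = \frac{13}{36}.
General: g(n) = A·(-5)^n - \frac{n}{6} + \frac{13}{36}.
Apply g(0) = -7: A + \frac{13}{36} = -7 ⇒ A = - \frac{265}{36}.
So g(n) = - \frac{265 \left(-5\right)^{n}}{36} - \frac{n}{6} + \frac{13}{36}.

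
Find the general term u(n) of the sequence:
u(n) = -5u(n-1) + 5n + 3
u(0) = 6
First-order linear with linear forcing.
Homogeneous solution: u_h(n) = A·(-5)^n.
Try particular u_p(n) = pn + q. Substituting:
  pn + q = -5(p(n-1) + q) + 5n + 3.
Matching the n-coefficient: p = -5p + 5 ⇒ p = \frac{5}{6}.
Matching constants: q = 5p - 5q + 3 ⇒ q = \frac{43}{36}.
General: u(n) = A·(-5)^n + \frac{5 n}{6} + \frac{43}{36}.
Apply u(0) = 6: A + \frac{43}{36} = 6 ⇒ A = \frac{173}{36}.
So u(n) = \frac{173 \left(-5\right)^{n}}{36} + \frac{5 n}{6} + \frac{43}{36}.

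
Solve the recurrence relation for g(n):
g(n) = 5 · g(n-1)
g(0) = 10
Pure geometric recurrence with ratio 5.
By induction g(n) = g(0) · (5)^n = 10 \cdot 5^{n}.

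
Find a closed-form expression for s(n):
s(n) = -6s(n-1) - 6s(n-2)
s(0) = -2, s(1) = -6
Characteristic equation: x² + 6x + 6 = 0.
Discriminant Δ = (-6)² + 4·(-6) = 12.
Roots r₁,₂ = (-6 ± √12)/2, so r₁ = -3 + \sqrt{3}, r₂ = -3 - \sqrt{3}.
General solution: s(n) = A·r₁^n + B·r₂^n.
From the initial conditions, A + B = -2 and r₁A + r₂B = -6.
Since r₁ - r₂ = √12: A = (-6 - (-2)r₂)/√12 = - 2 \sqrt{3} - 1, and B = -2 - A = -1 + 2 \sqrt{3}.
So s(n) = \left(- 2 \sqrt{3} - 1\right)\left(-3 + \sqrt{3}\right)^n + \left(-1 + 2 \sqrt{3}\right)\left(-3 - \sqrt{3}\right)^n.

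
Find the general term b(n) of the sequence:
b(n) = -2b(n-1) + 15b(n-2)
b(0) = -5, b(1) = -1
Characteristic equation: x² + 2x - 15 = 0, which factors as (x - (-5))(x - (3)) = 0.
Roots r₁ = -5, r₂ = 3 (distinct).
General solution: b(n) = A·(-5)^n + B·(3)^n.
From b(0) = -5: A + B = -5.
From b(1) = -1: -5A + 3B = -1.
Solving: A = - \frac{7}{4}, B = - \frac{13}{4}.
So b(n) = - \frac{7 \left(-5\right)^{n}}{4} - \frac{13 \cdot 3^{n}}{4}.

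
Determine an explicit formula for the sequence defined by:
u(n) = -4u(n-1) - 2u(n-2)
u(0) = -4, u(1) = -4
Characteristic equation: x² + 4x + 2 = 0.
Discriminant Δ = (-4)² + 4·(-2) = 8.
Roots r₁,₂ = (-4 ± √8)/2, so r₁ = -2 + \sqrt{2}, r₂ = -2 - \sqrt{2}.
General solution: u(n) = A·r₁^n + B·r₂^n.
From the initial conditions, A + B = -4 and r₁A + r₂B = -4.
Since r₁ - r₂ = √8: A = (-4 - (-4)r₂)/√8 = - 3 \sqrt{2} - 2, and B = -4 - A = -2 + 3 \sqrt{2}.
So u(n) = \left(- 3 \sqrt{2} - 2\right)\left(-2 + \sqrt{2}\right)^n + \left(-2 + 3 \sqrt{2}\right)\left(-2 - \sqrt{2}\right)^n.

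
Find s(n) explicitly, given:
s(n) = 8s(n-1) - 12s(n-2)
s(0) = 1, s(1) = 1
Characteristic equation: x² - 8x + 12 = 0, which factors as (x - (2))(x - (6)) = 0.
Roots r₁ = 2, r₂ = 6 (distinct).
General solution: s(n) = A·(2)^n + B·(6)^n.
From s(0) = 1: A + B = 1.
From s(1) = 1: 2A + 6B = 1.
Solving: A = \frac{5}{4}, B = - \frac{1}{4}.
So s(n) = \frac{5 \cdot 2^{n}}{4} - \frac{6^{n}}{4}.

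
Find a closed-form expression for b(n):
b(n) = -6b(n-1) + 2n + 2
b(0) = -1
First-order linear with linear forcing.
Homogeneous solution: b_h(n) = A·(-6)^n.
Try particular b_p(n) = pn + q. Substituting:
  pn + q = -6(p(n-1) + q) + 2n + 2.
Matching the n-coefficient: p = -6p + 2 ⇒ p = \frac{2}{7}.
Matching constants: q = 6p - 6q + 2 ⇒ q = \frac{26}{49}.
General: b(n) = A·(-6)^n + \frac{2 n}{7} + \frac{26}{49}.
Apply b(0) = -1: A + \frac{26}{49} = -1 ⇒ A = - \frac{75}{49}.
So b(n) = - \frac{75 \left(-6\right)^{n}}{49} + \frac{2 n}{7} + \frac{26}{49}.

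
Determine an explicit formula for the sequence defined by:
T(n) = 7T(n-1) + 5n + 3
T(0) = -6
First-order linear with linear forcing.
Homogeneous solution: T_h(n) = A·(7)^n.
Try particular T_p(n) = pn + q. Substituting:
  pn + q = 7(p(n-1) + q) + 5n + 3.
Matching the n-coefficient: p = 7p + 5 ⇒ p = - \frac{5}{6}.
Matching constants: q = -7p + 7q + 3 ⇒ q = - \frac{53}{36}.
General: T(n) = A·(7)^n - \frac{5 n}{6} - \frac{53}{36}.
Apply T(0) = -6: A - \frac{53}{36} = -6 ⇒ A = - \frac{163}{36}.
So T(n) = - \frac{163 \cdot 7^{n}}{36} - \frac{5 n}{6} - \frac{53}{36}.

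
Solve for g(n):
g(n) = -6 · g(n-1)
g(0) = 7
Pure geometric recurrence with ratio -6.
By induction g(n) = g(0) · (-6)^n = 7 \left(-6\right)^{n}.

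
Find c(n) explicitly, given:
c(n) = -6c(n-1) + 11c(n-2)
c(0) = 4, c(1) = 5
Characteristic equation: x² + 6x - 11 = 0.
Discriminant Δ = (-6)² + 4·(11) = 80.
Roots r₁,₂ = (-6 ± √80)/2, so r₁ = -3 + 2 \sqrt{5}, r₂ = - 2 \sqrt{5} - 3.
General solution: c(n) = A·r₁^n + B·r₂^n.
From the initial conditions, A + B = 4 and r₁A + r₂B = 5.
Since r₁ - r₂ = √80: A = (5 - (4)r₂)/√80 = \frac{17 \sqrt{5}}{20} + 2, and B = 4 - A = 2 - \frac{17 \sqrt{5}}{20}.
So c(n) = \left(\frac{17 \sqrt{5}}{20} + 2\right)\left(-3 + 2 \sqrt{5}\right)^n + \left(2 - \frac{17 \sqrt{5}}{20}\right)\left(- 2 \sqrt{5} - 3\right)^n.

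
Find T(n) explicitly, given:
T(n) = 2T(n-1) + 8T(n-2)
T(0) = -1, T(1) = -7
Characteristic equation: x² - 2x - 8 = 0, which factors as (x - (-2))(x - (4)) = 0.
Roots r₁ = -2, r₂ = 4 (distinct).
General solution: T(n) = A·(-2)^n + B·(4)^n.
From T(0) = -1: A + B = -1.
From T(1) = -7: -2A + 4B = -7.
Solving: A = \frac{1}{2}, B = - \frac{3}{2}.
So T(n) = \frac{\left(-2\right)^{n}}{2} - \frac{3 \cdot 4^{n}}{2}.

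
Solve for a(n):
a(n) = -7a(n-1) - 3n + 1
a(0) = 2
First-order linear with linear forcing.
Homogeneous solution: a_h(n) = A·(-7)^n.
Try particular a_p(n) = pn + q. Substituting:
  pn + q = -7(p(n-1) + q) - 3n + 1.
Matching the n-coefficient: p = -7p - 3 ⇒ p = - \frac{3}{8}.
Matching constants: q = 7p - 7q + 1 ⇒ q = - \frac{13}{64}.
General: a(n) = A·(-7)^n - \frac{3 n}{8} - \frac{13}{64}.
Apply a(0) = 2: A - \frac{13}{64} = 2 ⇒ A = \frac{141}{64}.
So a(n) = \frac{141 \left(-7\right)^{n}}{64} - \frac{3 n}{8} - \frac{13}{64}.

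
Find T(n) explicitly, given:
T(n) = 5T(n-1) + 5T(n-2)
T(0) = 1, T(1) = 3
Characteristic equation: x² - 5x - 5 = 0.
Discriminant Δ = (5)² + 4·(5) = 45.
Roots r₁,₂ = (5 ± √45)/2, so r₁ = \frac{5}{2} + \frac{3 \sqrt{5}}{2}, r₂ = \frac{5}{2} - \frac{3 \sqrt{5}}{2}.
General solution: T(n) = A·r₁^n + B·r₂^n.
From the initial conditions, A + B = 1 and r₁A + r₂B = 3.
Since r₁ - r₂ = √45: A = (3 - (1)r₂)/√45 = \frac{\sqrt{5}}{30} + \frac{1}{2}, and B = 1 - A = \frac{1}{2} - \frac{\sqrt{5}}{30}.
So T(n) = \left(\frac{\sqrt{5}}{30} + \frac{1}{2}\right)\left(\frac{5}{2} + \frac{3 \sqrt{5}}{2}\right)^n + \left(\frac{1}{2} - \frac{\sqrt{5}}{30}\right)\left(\frac{5}{2} - \frac{3 \sqrt{5}}{2}\right)^n.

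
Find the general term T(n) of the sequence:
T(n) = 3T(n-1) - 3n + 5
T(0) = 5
First-order linear with linear forcing.
Homogeneous solution: T_h(n) = A·(3)^n.
Try particular T_p(n) = pn + q. Substituting:
  pn + q = 3(p(n-1) + q) - 3n + 5.
Matching the n-coefficient: p = 3p - 3 ⇒ p = \frac{3}{2}.
Matching constants: q = -3p + 3q + 5 ⇒ q = - \frac{1}{4}.
General: T(n) = A·(3)^n + \frac{3 n}{2} - \frac{1}{4}.
Apply T(0) = 5: A - \frac{1}{4} = 5 ⇒ A = \frac{21}{4}.
So T(n) = \frac{21 \cdot 3^{n}}{4} + \frac{3 n}{2} - \frac{1}{4}.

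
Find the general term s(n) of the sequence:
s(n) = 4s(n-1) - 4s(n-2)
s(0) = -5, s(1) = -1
Characteristic equation: x² - 4x + 4 = 0, which is (x - (2))².
Repeated root r = 2.
General solution: s(n) = (A + Bn)·(2)^n.
From s(0) = -5: A = -5.
From s(1) = -1: (A + B)·(2) = -1 ⇒ B = \frac{9}{2}.
So s(n) = \left(\frac{9 n}{2} - 5\right) \cdot (2)^n.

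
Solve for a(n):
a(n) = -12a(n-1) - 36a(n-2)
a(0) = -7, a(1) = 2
Characteristic equation: x² + 12x + 36 = 0, which is (x - (-6))².
Repeated root r = -6.
General solution: a(n) = (A + Bn)·(-6)^n.
From a(0) = -7: A = -7.
From a(1) = 2: (A + B)·(-6) = 2 ⇒ B = \frac{20}{3}.
So a(n) = \left(\frac{20 n}{3} - 7\right) \cdot (-6)^n.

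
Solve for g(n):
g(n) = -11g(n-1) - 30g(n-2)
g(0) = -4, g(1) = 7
Characteristic equation: x² + 11x + 30 = 0, which factors as (x - (-6))(x - (-5)) = 0.
Roots r₁ = -6, r₂ = -5 (distinct).
General solution: g(n) = A·(-6)^n + B·(-5)^n.
From g(0) = -4: A + B = -4.
From g(1) = 7: -6A - 5B = 7.
Solving: A = 13, B = -17.
So g(n) = - 17 \left(-5\right)^{n} + 13 \left(-6\right)^{n}.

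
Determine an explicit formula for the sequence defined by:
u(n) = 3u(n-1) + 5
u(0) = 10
First-order linear non-homogeneous.
Homogeneous solution: u_h(n) = A·(3)^n.
Try constant particular solution u_p = K: K = 3K + 5 ⇒ K = - \frac{5}{2}.
General: u(n) = A·(3)^n - \frac{5}{2}.
Apply u(0) = 10: A - \frac{5}{2} = 10 ⇒ A = \frac{25}{2}.
So u(n) = \frac{25 \cdot 3^{n}}{2} - \frac{5}{2}.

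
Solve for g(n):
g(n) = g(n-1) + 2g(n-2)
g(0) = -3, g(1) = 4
Characteristic equation: x² - x - 2 = 0, which factors as (x - (-1))(x - (2)) = 0.
Roots r₁ = -1, r₂ = 2 (distinct).
General solution: g(n) = A·(-1)^n + B·(2)^n.
From g(0) = -3: A + B = -3.
From g(1) = 4: -A + 2B = 4.
Solving: A = - \frac{10}{3}, B = \frac{1}{3}.
So g(n) = - \frac{10 \left(-1\right)^{n}}{3} + \frac{2^{n}}{3}.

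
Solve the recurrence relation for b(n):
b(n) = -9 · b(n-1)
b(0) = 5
Pure geometric recurrence with ratio -9.
By induction b(n) = b(0) · (-9)^n = 5 \left(-9\right)^{n}.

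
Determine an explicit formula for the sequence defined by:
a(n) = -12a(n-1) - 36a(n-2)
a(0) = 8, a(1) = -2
Characteristic equation: x² + 12x + 36 = 0, which is (x - (-6))².
Repeated root r = -6.
General solution: a(n) = (A + Bn)·(-6)^n.
From a(0) = 8: A = 8.
From a(1) = -2: (A + B)·(-6) = -2 ⇒ B = - \frac{23}{3}.
So a(n) = \left(8 - \frac{23 n}{3}\right) \cdot (-6)^n.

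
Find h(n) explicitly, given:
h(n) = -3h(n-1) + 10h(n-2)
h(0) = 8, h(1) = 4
Characteristic equation: x² + 3x - 10 = 0, which factors as (x - (-5))(x - (2)) = 0.
Roots r₁ = -5, r₂ = 2 (distinct).
General solution: h(n) = A·(-5)^n + B·(2)^n.
From h(0) = 8: A + B = 8.
From h(1) = 4: -5A + 2B = 4.
Solving: A = \frac{12}{7}, B = \frac{44}{7}.
So h(n) = \frac{12 \left(-5\right)^{n}}{7} + \frac{44 \cdot 2^{n}}{7}.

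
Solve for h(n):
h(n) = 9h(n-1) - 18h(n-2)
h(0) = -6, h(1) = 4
Characteristic equation: x² - 9x + 18 = 0, which factors as (x - (6))(x - (3)) = 0.
Roots r₁ = 6, r₂ = 3 (distinct).
General solution: h(n) = A·(6)^n + B·(3)^n.
From h(0) = -6: A + B = -6.
From h(1) = 4: 6A + 3B = 4.
Solving: A = \frac{22}{3}, B = - \frac{40}{3}.
So h(n) = - \frac{40 \cdot 3^{n}}{3} + \frac{22 \cdot 6^{n}}{3}.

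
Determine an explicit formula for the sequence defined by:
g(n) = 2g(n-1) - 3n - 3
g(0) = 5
First-order linear with linear forcing.
Homogeneous solution: g_h(n) = A·(2)^n.
Try particular g_p(n) = pn + q. Substituting:
  pn + q = 2(p(n-1) + q) - 3n - 3.
Matching the n-coefficient: p = 2p - 3 ⇒ p = 3.
Matching constants: q = -2p + 2q - 3 ⇒ q = 9.
General: g(n) = A·(2)^n + 3 n + 9.
Apply g(0) = 5: A + 9 = 5 ⇒ A = -4.
So g(n) = - 4 \cdot 2^{n} + 3 n + 9.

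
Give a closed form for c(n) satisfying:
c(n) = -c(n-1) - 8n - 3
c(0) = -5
First-order linear with linear forcing.
Homogeneous solution: c_h(n) = A·(-1)^n.
Try particular c_p(n) = pn + q. Substituting:
  pn + q = -(p(n-1) + q) - 8n - 3.
Matching the n-coefficient: p = -p - 8 ⇒ p = -4.
Matching constants: q = p - q - 3 ⇒ q = - \frac{7}{2}.
General: c(n) = A·(-1)^n - 4 n - \frac{7}{2}.
Apply c(0) = -5: A - \frac{7}{2} = -5 ⇒ A = - \frac{3}{2}.
So c(n) = - \frac{3 \left(-1\right)^{n}}{2} - 4 n - \frac{7}{2}.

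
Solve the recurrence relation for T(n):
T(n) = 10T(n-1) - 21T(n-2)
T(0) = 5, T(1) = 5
Characteristic equation: x² - 10x + 21 = 0, which factors as (x - (7))(x - (3)) = 0.
Roots r₁ = 7, r₂ = 3 (distinct).
General solution: T(n) = A·(7)^n + B·(3)^n.
From T(0) = 5: A + B = 5.
From T(1) = 5: 7A + 3B = 5.
Solving: A = - \frac{5}{2}, B = \frac{15}{2}.
So T(n) = \frac{15 \cdot 3^{n}}{2} - \frac{5 \cdot 7^{n}}{2}.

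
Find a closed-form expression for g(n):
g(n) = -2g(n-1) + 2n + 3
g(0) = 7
First-order linear with linear forcing.
Homogeneous solution: g_h(n) = A·(-2)^n.
Try particular g_p(n) = pn + q. Substituting:
  pn + q = -2(p(n-1) + q) + 2n + 3.
Matching the n-coefficient: p = -2p + 2 ⇒ p = \frac{2}{3}.
Matching constants: q = 2p - 2q + 3 ⇒ q = \frac{13}{9}.
General: g(n) = A·(-2)^n + \frac{2 n}{3} + \frac{13}{9}.
Apply g(0) = 7: A + \frac{13}{9} = 7 ⇒ A = \frac{50}{9}.
So g(n) = \frac{50 \left(-2\right)^{n}}{9} + \frac{2 n}{3} + \frac{13}{9}.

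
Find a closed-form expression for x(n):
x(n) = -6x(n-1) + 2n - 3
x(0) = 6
First-order linear with linear forcing.
Homogeneous solution: x_h(n) = A·(-6)^n.
Try particular x_p(n) = pn + q. Substituting:
  pn + q = -6(p(n-1) + q) + 2n - 3.
Matching the n-coefficient: p = -6p + 2 ⇒ p = \frac{2}{7}.
Matching constants: q = 6p - 6q - 3 ⇒ q = - \frac{9}{49}.
General: x(n) = A·(-6)^n + \frac{2 n}{7} - \frac{9}{49}.
Apply x(0) = 6: A - \frac{9}{49} = 6 ⇒ A = \frac{303}{49}.
So x(n) = \frac{303 \left(-6\right)^{n}}{49} + \frac{2 n}{7} - \frac{9}{49}.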